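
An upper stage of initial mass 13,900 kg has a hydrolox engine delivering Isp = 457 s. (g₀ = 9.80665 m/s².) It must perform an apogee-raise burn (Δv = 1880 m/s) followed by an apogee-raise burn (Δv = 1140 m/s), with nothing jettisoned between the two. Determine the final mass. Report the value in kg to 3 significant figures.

final mass ≈ 7090 kg

v_e = Isp · g₀ = 457 × 9.80665 = 4481.6 m/s.
After the first burn: m = 13900 × exp(−1880/4481.6) = 13900 × 0.65738 = 9,137.58 kg.
After the second burn: m = 9,137.58 × exp(−1140/4481.6) = 9,137.58 × 0.77540 = 7,085.28 kg.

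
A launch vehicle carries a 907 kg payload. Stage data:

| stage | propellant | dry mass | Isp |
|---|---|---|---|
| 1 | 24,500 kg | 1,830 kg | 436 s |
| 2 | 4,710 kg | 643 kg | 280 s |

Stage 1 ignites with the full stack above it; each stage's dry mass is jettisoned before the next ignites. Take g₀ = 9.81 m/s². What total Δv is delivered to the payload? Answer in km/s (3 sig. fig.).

Ignition mass of stage 1 = 24,500+1,830 + 4,710+643 + 907 = 32,590 kg.
Stage 1: m₀ = 32,590 kg, m_f = 32,590 − 24,500 = 8,090 kg; Δv = 436×9.81×ln(4.028) = 4277.2×1.3934 ≈ 5960 m/s.
Stage 2: m₀ = 6,260 kg, m_f = 6,260 − 4,710 = 1,550 kg; Δv = 280×9.81×ln(4.039) = 2746.8×1.3959 ≈ 3834 m/s.
Total Δv = 5960 + 3834 = 9794 m/s.

Δv ≈ 9.79 km/s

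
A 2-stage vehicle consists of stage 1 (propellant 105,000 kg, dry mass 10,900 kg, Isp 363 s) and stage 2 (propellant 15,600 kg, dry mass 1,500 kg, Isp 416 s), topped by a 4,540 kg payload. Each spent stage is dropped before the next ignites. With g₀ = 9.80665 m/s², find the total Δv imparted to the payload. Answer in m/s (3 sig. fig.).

Ignition mass of stage 1 = 105,000+10,900 + 15,600+1,500 + 4,540 = 137,540 kg.
Stage 1: m₀ = 137,540 kg, m_f = 137,540 − 105,000 = 32,540 kg; Δv = 363×9.80665×ln(4.227) = 3559.8×1.4414 ≈ 5131 m/s.
Stage 2: m₀ = 21,640 kg, m_f = 21,640 − 15,600 = 6,040 kg; Δv = 416×9.80665×ln(3.583) = 4079.6×1.2761 ≈ 5206 m/s.
Total Δv = 5131 + 5206 = 10337 m/s.

Δv ≈ 10300 m/s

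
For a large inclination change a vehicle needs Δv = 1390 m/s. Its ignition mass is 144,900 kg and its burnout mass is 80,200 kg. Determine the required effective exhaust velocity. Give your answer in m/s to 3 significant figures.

v_e ≈ 2350 m/s

ln(m₀/m_f) = ln(144900/80200) = ln(1.807) = 0.5915.
Rocket equation: v_e = Δv / ln(m₀/m_f) = 1390 / 0.5915 = 2349.9 m/s.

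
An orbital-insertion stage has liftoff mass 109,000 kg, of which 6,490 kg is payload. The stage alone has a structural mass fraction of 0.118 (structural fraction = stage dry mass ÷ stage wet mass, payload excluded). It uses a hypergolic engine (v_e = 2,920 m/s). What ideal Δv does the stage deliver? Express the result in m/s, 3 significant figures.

Stage wet mass = m₀ − payload = 109,000 − 6,490 = 102,510 kg.
Stage dry mass = ε × stage wet mass = 0.118 × 102,510 = 12,096.2 kg.
Burnout mass m_f = stage dry + payload = 12,096.2 + 6,490 = 18,586.2 kg.
Δv = v_e · ln(109,000/18,586.2) = 2920.0 × ln(5.865) = 2920.0 × 1.7689 ≈ 5165 m/s.

Δv ≈ 5170 m/s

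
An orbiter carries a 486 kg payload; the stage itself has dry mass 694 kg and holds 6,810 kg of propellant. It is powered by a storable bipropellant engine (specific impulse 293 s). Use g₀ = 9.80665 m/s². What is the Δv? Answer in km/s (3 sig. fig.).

Δv ≈ 5.50 km/s

v_e = Isp · g₀ = 293 × 9.80665 = 2873.3 m/s.
m₀ = payload + dry + propellant = 486 + 694 + 6,810 = 7,990 kg.
m_f = payload + dry = 486 + 694 = 1,180 kg.
Rocket equation: Δv = v_e · ln(m₀/m_f) = 2873.3 × ln(6.771) = 2873.3 × 1.9127 ≈ 5495.8 m/s.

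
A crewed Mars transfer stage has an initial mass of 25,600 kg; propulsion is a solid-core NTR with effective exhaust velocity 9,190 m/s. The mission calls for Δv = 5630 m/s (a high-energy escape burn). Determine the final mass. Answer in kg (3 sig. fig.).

final mass ≈ 13900 kg

m₀/m_f = exp(Δv / v_e) = exp(5630 / 9190.0) = exp(0.6126) = 1.8453.
m_f = m₀ / 1.8453 = 25,600 / 1.8453 = 13,873.1 kg.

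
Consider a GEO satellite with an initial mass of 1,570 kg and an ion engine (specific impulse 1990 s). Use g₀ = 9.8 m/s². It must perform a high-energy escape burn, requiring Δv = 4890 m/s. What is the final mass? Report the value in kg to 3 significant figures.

final mass ≈ 1220 kg

v_e = Isp · g₀ = 1990 × 9.8 = 19502.0 m/s.
m₀/m_f = exp(Δv / v_e) = exp(4890 / 19502.0) = exp(0.2507) = 1.2850.
m_f = m₀ / 1.2850 = 1,570 / 1.2850 = 1,221.79 kg.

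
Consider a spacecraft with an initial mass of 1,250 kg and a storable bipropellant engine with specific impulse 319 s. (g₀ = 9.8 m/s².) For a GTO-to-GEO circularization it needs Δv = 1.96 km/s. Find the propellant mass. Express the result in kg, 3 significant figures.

v_e = Isp · g₀ = 319 × 9.8 = 3126.2 m/s.
Using Δv = v_e ln(m₀/m_f): m₀/m_f = exp(Δv / v_e) = exp(1960 / 3126.2) = exp(0.6270) = 1.8719.
m_f = 1,250 / 1.8719 = 667.771 kg, so propellant = m₀ − m_f = 1,250 − 667.771 = 582.229 kg.

propellant mass ≈ 582 kg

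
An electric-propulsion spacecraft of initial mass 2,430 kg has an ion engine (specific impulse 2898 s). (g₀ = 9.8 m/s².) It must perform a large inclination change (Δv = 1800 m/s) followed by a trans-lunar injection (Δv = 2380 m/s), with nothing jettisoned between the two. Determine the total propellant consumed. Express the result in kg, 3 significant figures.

total propellant consumed ≈ 333 kg

v_e = Isp · g₀ = 2898 × 9.8 = 28400.4 m/s.
After the first burn: m = 2430 × exp(−1800/28400.4) = 2430 × 0.93859 = 2,280.77 kg.
After the second burn: m = 2,280.77 × exp(−2380/28400.4) = 2,280.77 × 0.91961 = 2,097.42 kg.
Total propellant = m₀ − m_final = 2430 − 2,097.42 = 332.58 kg.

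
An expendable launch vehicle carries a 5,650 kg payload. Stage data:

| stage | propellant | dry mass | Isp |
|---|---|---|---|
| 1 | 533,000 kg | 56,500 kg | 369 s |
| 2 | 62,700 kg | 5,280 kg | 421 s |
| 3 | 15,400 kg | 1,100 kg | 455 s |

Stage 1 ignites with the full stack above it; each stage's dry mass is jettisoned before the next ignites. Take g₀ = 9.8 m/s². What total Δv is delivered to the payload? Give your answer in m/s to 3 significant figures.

Ignition mass of stage 1 = 533,000+56,500 + 62,700+5,280 + 15,400+1,100 + 5,650 = 679,630 kg.
Stage 1: m₀ = 679,630 kg, m_f = 679,630 − 533,000 = 146,630 kg; Δv = 369×9.8×ln(4.635) = 3616.2×1.5336 ≈ 5546 m/s.
Stage 2: m₀ = 90,130 kg, m_f = 90,130 − 62,700 = 27,430 kg; Δv = 421×9.8×ln(3.286) = 4125.8×1.1896 ≈ 4908 m/s.
Stage 3: m₀ = 22,150 kg, m_f = 22,150 − 15,400 = 6,750 kg; Δv = 455×9.8×ln(3.281) = 4459.0×1.1883 ≈ 5299 m/s.
Total Δv = 5546 + 4908 + 5299 = 15753 m/s.

Δv ≈ 15800 m/s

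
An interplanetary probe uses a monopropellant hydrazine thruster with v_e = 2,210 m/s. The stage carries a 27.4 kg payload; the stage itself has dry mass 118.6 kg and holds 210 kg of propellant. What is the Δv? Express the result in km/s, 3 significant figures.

m₀ = payload + dry + propellant = 27.4 + 118.6 + 210 = 356 kg.
m_f = payload + dry = 27.4 + 118.6 = 146 kg.
By the Tsiolkovsky rocket equation, Δv = v_e · ln(m₀/m_f) = 2210.0 × ln(2.438) = 2210.0 × 0.8913 ≈ 1969.8 m/s.

Δv ≈ 1.97 km/s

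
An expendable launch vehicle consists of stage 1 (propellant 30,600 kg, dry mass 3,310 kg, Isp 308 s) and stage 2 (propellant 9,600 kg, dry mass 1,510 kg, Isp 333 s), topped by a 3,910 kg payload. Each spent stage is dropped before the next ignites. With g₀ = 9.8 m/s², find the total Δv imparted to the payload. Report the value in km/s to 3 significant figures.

Δv ≈ 6.29 km/s

Ignition mass of stage 1 = 30,600+3,310 + 9,600+1,510 + 3,910 = 48,930 kg.
Stage 1: m₀ = 48,930 kg, m_f = 48,930 − 30,600 = 18,330 kg; Δv = 308×9.8×ln(2.669) = 3018.4×0.9819 ≈ 2964 m/s.
Stage 2: m₀ = 15,020 kg, m_f = 15,020 − 9,600 = 5,420 kg; Δv = 333×9.8×ln(2.771) = 3263.4×1.0193 ≈ 3326 m/s.
Total Δv = 2964 + 3326 = 6290 m/s.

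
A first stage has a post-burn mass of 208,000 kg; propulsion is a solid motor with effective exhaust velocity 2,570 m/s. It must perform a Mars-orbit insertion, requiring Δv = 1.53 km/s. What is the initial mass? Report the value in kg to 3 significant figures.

m₀/m_f = exp(Δv / v_e) = exp(1530 / 2570.0) = exp(0.5953) = 1.8136.
m₀ = m_f × 1.8136 = 208,000 × 1.8136 = 377,229 kg.

initial mass ≈ 377000 kg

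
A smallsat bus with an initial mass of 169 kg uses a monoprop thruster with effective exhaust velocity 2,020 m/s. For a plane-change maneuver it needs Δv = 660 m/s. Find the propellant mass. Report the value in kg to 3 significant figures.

propellant mass ≈ 47.1 kg

Rocket equation: m₀/m_f = exp(Δv / v_e) = exp(660 / 2020.0) = exp(0.3267) = 1.3864.
m_f = 169 / 1.3864 = 121.898 kg, so propellant = m₀ − m_f = 169 − 121.898 = 47.102 kg.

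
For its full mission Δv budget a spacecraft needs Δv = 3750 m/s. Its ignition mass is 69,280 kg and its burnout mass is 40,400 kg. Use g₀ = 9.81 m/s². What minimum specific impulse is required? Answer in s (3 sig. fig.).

Isp ≈ 709 s

ln(m₀/m_f) = ln(69280/40400) = ln(1.715) = 0.5393.
Rocket equation: v_e = Δv / ln(m₀/m_f) = 3750 / 0.5393 = 6953.1 m/s.
Isp = v_e / g₀ = 6953.1 / 9.81 = 708.8 s.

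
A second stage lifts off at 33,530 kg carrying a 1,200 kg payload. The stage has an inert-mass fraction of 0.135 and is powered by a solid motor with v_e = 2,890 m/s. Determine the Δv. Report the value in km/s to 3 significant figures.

Δv ≈ 5.19 km/s

Stage wet mass = m₀ − payload = 33,530 − 1,200 = 32,330 kg.
Stage dry mass = ε × stage wet mass = 0.135 × 32,330 = 4,364.55 kg.
Burnout mass m_f = stage dry + payload = 4,364.55 + 1,200 = 5,564.55 kg.
Δv = v_e · ln(33,530/5,564.55) = 2890.0 × ln(6.026) = 2890.0 × 1.7960 ≈ 5191 m/s.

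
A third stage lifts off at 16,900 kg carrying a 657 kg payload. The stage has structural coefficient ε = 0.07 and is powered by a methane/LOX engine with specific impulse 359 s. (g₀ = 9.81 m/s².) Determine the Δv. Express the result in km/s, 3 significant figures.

Δv ≈ 7.90 km/s

Stage wet mass = m₀ − payload = 16,900 − 657 = 16,243 kg.
Stage dry mass = ε × stage wet mass = 0.07 × 16,243 = 1,137.01 kg.
Burnout mass m_f = stage dry + payload = 1,137.01 + 657 = 1,794.01 kg.
v_e = Isp · g₀ = 359 × 9.81 = 3521.8 m/s.
Using Δv = v_e ln(m₀/m_f): Δv = v_e · ln(16,900/1,794.01) = 3521.8 × ln(9.42) = 3521.8 × 2.2429 ≈ 7899 m/s.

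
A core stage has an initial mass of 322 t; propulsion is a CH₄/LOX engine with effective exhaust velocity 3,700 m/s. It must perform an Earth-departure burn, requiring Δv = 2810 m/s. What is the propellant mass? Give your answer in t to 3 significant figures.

From the ideal rocket equation, m₀/m_f = exp(Δv / v_e) = exp(2810 / 3700.0) = exp(0.7595) = 2.1371.
m_f = 322 / 2.1371 = 150.671 t, so propellant = m₀ − m_f = 322 − 150.671 = 171.329 t.

propellant mass ≈ 171 t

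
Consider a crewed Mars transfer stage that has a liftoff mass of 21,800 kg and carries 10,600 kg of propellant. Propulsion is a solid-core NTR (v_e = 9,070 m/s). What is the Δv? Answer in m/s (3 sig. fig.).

Δv ≈ 6040 m/s

m_f = m₀ − m_prop = 21,800 − 10,600 = 11,200 kg.
Using Δv = v_e ln(m₀/m_f): Δv = v_e · ln(m₀/m_f) = 9070.0 × ln(1.946) = 9070.0 × 0.6660 ≈ 6040.6 m/s.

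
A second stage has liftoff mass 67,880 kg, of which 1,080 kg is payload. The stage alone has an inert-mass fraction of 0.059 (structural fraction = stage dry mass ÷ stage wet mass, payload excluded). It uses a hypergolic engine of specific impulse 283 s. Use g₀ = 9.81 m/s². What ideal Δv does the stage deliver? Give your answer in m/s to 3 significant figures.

Stage wet mass = m₀ − payload = 67,880 − 1,080 = 66,800 kg.
Stage dry mass = ε × stage wet mass = 0.059 × 66,800 = 3,941.2 kg.
Burnout mass m_f = stage dry + payload = 3,941.2 + 1,080 = 5,021.2 kg.
v_e = Isp · g₀ = 283 × 9.81 = 2776.2 m/s.
By the Tsiolkovsky rocket equation, Δv = v_e · ln(67,880/5,021.2) = 2776.2 × ln(13.52) = 2776.2 × 2.6041 ≈ 7230 m/s.

Δv ≈ 7230 m/s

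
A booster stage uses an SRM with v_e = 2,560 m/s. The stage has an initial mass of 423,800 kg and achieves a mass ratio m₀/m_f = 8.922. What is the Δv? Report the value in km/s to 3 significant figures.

Δv ≈ 5.60 km/s

Using Δv = v_e ln(m₀/m_f): Δv = v_e · ln(8.922) = 2560.0 × 2.1885 ≈ 5602.6 m/s.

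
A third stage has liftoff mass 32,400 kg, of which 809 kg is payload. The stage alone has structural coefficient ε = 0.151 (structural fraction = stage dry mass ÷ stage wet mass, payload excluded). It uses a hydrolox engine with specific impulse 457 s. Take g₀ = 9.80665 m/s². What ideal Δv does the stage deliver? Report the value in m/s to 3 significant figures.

Stage wet mass = m₀ − payload = 32,400 − 809 = 31,591 kg.
Stage dry mass = ε × stage wet mass = 0.151 × 31,591 = 4,770.24 kg.
Burnout mass m_f = stage dry + payload = 4,770.24 + 809 = 5,579.24 kg.
v_e = Isp · g₀ = 457 × 9.80665 = 4481.6 m/s.
Δv = v_e · ln(32,400/5,579.24) = 4481.6 × ln(5.807) = 4481.6 × 1.7591 ≈ 7884 m/s.

Δv ≈ 7880 m/s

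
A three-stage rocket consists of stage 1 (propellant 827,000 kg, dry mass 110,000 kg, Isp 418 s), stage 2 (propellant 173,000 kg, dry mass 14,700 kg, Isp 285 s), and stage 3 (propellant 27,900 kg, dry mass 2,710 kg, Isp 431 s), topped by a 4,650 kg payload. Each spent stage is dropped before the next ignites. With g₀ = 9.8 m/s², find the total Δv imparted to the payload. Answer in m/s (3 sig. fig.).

Ignition mass of stage 1 = 827,000+110,000 + 173,000+14,700 + 27,900+2,710 + 4,650 = 1,159,960 kg.
Stage 1: m₀ = 1,159,960 kg, m_f = 1,159,960 − 827,000 = 332,960 kg; Δv = 418×9.8×ln(3.484) = 4096.4×1.2481 ≈ 5113 m/s.
Stage 2: m₀ = 222,960 kg, m_f = 222,960 − 173,000 = 49,960 kg; Δv = 285×9.8×ln(4.463) = 2793.0×1.4958 ≈ 4178 m/s.
Stage 3: m₀ = 35,260 kg, m_f = 35,260 − 27,900 = 7,360 kg; Δv = 431×9.8×ln(4.791) = 4223.8×1.5667 ≈ 6617 m/s.
Total Δv = 5113 + 4178 + 6617 = 15908 m/s.

Δv ≈ 15900 m/s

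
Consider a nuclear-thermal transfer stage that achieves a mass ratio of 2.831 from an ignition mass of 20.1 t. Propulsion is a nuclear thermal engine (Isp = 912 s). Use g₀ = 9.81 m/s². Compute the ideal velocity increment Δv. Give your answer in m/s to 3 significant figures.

Δv ≈ 9310 m/s

v_e = Isp · g₀ = 912 × 9.81 = 8946.7 m/s.
Δv = v_e · ln(2.831) = 8946.7 × 1.0406 ≈ 9310.2 m/s.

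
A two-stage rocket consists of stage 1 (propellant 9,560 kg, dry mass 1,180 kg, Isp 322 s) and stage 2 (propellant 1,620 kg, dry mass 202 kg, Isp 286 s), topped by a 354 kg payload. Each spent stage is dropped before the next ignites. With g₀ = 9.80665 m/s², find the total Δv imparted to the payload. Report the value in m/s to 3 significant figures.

Δv ≈ 8080 m/s

Ignition mass of stage 1 = 9,560+1,180 + 1,620+202 + 354 = 12,916 kg.
Stage 1: m₀ = 12,916 kg, m_f = 12,916 − 9,560 = 3,356 kg; Δv = 322×9.80665×ln(3.849) = 3157.7×1.3477 ≈ 4256 m/s.
Stage 2: m₀ = 2,176 kg, m_f = 2,176 − 1,620 = 556 kg; Δv = 286×9.80665×ln(3.914) = 2804.7×1.3645 ≈ 3827 m/s.
Total Δv = 4256 + 3827 = 8083 m/s.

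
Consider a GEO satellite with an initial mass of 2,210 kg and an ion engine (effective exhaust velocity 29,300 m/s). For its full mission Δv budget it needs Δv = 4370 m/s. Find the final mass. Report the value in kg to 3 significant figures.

m₀/m_f = exp(Δv / v_e) = exp(4370 / 29300.0) = exp(0.1491) = 1.1608.
m_f = m₀ / 1.1608 = 2,210 / 1.1608 = 1,903.86 kg.

final mass ≈ 1900 kg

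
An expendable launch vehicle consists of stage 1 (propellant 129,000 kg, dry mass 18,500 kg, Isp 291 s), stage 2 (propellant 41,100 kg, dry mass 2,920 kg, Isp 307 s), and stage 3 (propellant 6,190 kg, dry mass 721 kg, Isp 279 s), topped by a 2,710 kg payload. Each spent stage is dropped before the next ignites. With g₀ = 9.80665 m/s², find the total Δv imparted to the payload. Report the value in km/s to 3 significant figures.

Δv ≈ 10.1 km/s

Ignition mass of stage 1 = 129,000+18,500 + 41,100+2,920 + 6,190+721 + 2,710 = 201,141 kg.
Stage 1: m₀ = 201,141 kg, m_f = 201,141 − 129,000 = 72,141 kg; Δv = 291×9.80665×ln(2.788) = 2853.7×1.0254 ≈ 2926 m/s.
Stage 2: m₀ = 53,641 kg, m_f = 53,641 − 41,100 = 12,541 kg; Δv = 307×9.80665×ln(4.277) = 3010.6×1.4533 ≈ 4375 m/s.
Stage 3: m₀ = 9,621 kg, m_f = 9,621 − 6,190 = 3,431 kg; Δv = 279×9.80665×ln(2.804) = 2736.1×1.0311 ≈ 2821 m/s.
Total Δv = 2926 + 4375 + 2821 = 10122 m/s.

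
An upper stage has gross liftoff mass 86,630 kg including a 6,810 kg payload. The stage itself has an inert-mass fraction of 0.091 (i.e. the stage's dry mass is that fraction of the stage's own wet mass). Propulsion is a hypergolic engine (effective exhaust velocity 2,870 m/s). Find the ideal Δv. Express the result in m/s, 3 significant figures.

Stage wet mass = m₀ − payload = 86,630 − 6,810 = 79,820 kg.
Stage dry mass = ε × stage wet mass = 0.091 × 79,820 = 7,263.62 kg.
Burnout mass m_f = stage dry + payload = 7,263.62 + 6,810 = 14,073.62 kg.
From the ideal rocket equation, Δv = v_e · ln(86,630/14,073.62) = 2870.0 × ln(6.155) = 2870.0 × 1.8173 ≈ 5216 m/s.

Δv ≈ 5220 m/s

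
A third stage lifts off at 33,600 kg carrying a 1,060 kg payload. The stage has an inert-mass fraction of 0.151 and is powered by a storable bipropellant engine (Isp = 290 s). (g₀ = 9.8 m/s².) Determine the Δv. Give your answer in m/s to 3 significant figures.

Stage wet mass = m₀ − payload = 33,600 − 1,060 = 32,540 kg.
Stage dry mass = ε × stage wet mass = 0.151 × 32,540 = 4,913.54 kg.
Burnout mass m_f = stage dry + payload = 4,913.54 + 1,060 = 5,973.54 kg.
v_e = Isp · g₀ = 290 × 9.8 = 2842.0 m/s.
Using Δv = v_e ln(m₀/m_f): Δv = v_e · ln(33,600/5,973.54) = 2842.0 × ln(5.625) = 2842.0 × 1.7272 ≈ 4909 m/s.

Δv ≈ 4910 m/s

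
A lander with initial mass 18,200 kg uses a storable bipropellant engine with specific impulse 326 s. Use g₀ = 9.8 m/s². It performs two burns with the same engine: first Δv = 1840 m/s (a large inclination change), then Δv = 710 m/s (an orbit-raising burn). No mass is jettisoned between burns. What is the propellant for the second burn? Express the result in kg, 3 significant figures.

v_e = Isp · g₀ = 326 × 9.8 = 3194.8 m/s.
After the first burn: m = 18200 × exp(−1840/3194.8) = 18200 × 0.56218 = 10,231.7 kg.
After the second burn: m = 10,231.7 × exp(−710/3194.8) = 10,231.7 × 0.80073 = 8,192.83 kg.
Second-burn propellant = 10,231.7 − 8,192.83 = 2,038.87 kg.

propellant for the second burn ≈ 2040 kg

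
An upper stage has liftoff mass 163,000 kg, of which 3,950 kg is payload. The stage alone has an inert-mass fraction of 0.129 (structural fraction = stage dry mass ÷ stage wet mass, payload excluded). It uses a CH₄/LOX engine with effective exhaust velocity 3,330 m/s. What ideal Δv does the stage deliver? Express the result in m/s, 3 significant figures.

Stage wet mass = m₀ − payload = 163,000 − 3,950 = 159,050 kg.
Stage dry mass = ε × stage wet mass = 0.129 × 159,050 = 20,517.5 kg.
Burnout mass m_f = stage dry + payload = 20,517.5 + 3,950 = 24,467.5 kg.
Δv = v_e · ln(163,000/24,467.5) = 3330.0 × ln(6.662) = 3330.0 × 1.8964 ≈ 6315 m/s.

Δv ≈ 6320 m/s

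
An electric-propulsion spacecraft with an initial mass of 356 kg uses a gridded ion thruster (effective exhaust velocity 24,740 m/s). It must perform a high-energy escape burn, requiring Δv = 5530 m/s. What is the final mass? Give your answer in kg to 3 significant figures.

final mass ≈ 285 kg

m₀/m_f = exp(Δv / v_e) = exp(5530 / 24740.0) = exp(0.2235) = 1.2505.
m_f = m₀ / 1.2505 = 356 / 1.2505 = 284.686 kg.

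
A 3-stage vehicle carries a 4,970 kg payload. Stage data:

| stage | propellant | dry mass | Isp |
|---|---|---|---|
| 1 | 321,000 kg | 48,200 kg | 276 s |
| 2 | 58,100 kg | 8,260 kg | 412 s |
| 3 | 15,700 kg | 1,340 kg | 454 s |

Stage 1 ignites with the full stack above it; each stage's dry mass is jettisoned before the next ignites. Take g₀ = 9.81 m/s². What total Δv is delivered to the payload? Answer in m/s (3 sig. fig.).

Ignition mass of stage 1 = 321,000+48,200 + 58,100+8,260 + 15,700+1,340 + 4,970 = 457,570 kg.
Stage 1: m₀ = 457,570 kg, m_f = 457,570 − 321,000 = 136,570 kg; Δv = 276×9.81×ln(3.35) = 2707.6×1.2091 ≈ 3274 m/s.
Stage 2: m₀ = 88,370 kg, m_f = 88,370 − 58,100 = 30,270 kg; Δv = 412×9.81×ln(2.919) = 4041.7×1.0714 ≈ 4330 m/s.
Stage 3: m₀ = 22,010 kg, m_f = 22,010 − 15,700 = 6,310 kg; Δv = 454×9.81×ln(3.488) = 4453.7×1.2494 ≈ 5564 m/s.
Total Δv = 3274 + 4330 + 5564 = 13168 m/s.

Δv ≈ 13200 m/s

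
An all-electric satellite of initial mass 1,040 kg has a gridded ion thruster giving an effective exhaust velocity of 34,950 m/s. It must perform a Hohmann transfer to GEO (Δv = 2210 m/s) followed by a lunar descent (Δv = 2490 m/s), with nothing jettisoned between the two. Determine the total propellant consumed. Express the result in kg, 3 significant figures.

total propellant consumed ≈ 131 kg

After the first burn: m = 1040 × exp(−2210/34950.0) = 1040 × 0.93872 = 976.269 kg.
After the second burn: m = 976.269 × exp(−2490/34950.0) = 976.269 × 0.93123 = 909.131 kg.
Total propellant = m₀ − m_final = 1040 − 909.131 = 130.869 kg.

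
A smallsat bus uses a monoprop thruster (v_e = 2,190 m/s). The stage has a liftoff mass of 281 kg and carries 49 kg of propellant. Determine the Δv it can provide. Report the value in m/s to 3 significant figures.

Δv ≈ 420 m/s

m_f = m₀ − m_prop = 281 − 49 = 232 kg.
By the Tsiolkovsky rocket equation, Δv = v_e · ln(m₀/m_f) = 2190.0 × ln(1.211) = 2190.0 × 0.1916 ≈ 419.6 m/s.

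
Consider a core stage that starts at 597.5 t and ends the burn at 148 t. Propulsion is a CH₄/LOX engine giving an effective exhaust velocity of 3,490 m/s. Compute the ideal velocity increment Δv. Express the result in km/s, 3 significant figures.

Δv = v_e · ln(m₀/m_f) = 3490.0 × ln(4.037) = 3490.0 × 1.3955 ≈ 4870.4 m/s.

Δv ≈ 4.87 km/s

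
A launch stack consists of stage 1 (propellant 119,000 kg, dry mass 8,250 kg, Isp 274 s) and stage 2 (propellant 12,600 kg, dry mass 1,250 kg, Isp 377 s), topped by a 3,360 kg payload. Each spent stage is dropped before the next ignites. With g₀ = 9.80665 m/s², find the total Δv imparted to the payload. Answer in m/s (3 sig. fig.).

Ignition mass of stage 1 = 119,000+8,250 + 12,600+1,250 + 3,360 = 144,460 kg.
Stage 1: m₀ = 144,460 kg, m_f = 144,460 − 119,000 = 25,460 kg; Δv = 274×9.80665×ln(5.674) = 2687.0×1.7359 ≈ 4664 m/s.
Stage 2: m₀ = 17,210 kg, m_f = 17,210 − 12,600 = 4,610 kg; Δv = 377×9.80665×ln(3.733) = 3697.1×1.3173 ≈ 4870 m/s.
Total Δv = 4664 + 4870 = 9534 m/s.

Δv ≈ 9530 m/s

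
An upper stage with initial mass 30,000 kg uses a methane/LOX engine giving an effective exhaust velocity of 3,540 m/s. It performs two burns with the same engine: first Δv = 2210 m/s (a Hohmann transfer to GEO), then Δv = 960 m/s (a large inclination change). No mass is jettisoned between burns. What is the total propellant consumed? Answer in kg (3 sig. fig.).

total propellant consumed ≈ 17700 kg

After the first burn: m = 30000 × exp(−2210/3540.0) = 30000 × 0.53564 = 16,069.2 kg.
After the second burn: m = 16,069.2 × exp(−960/3540.0) = 16,069.2 × 0.76247 = 12,252.3 kg.
Total propellant = m₀ − m_final = 30000 − 12,252.3 = 17,747.7 kg.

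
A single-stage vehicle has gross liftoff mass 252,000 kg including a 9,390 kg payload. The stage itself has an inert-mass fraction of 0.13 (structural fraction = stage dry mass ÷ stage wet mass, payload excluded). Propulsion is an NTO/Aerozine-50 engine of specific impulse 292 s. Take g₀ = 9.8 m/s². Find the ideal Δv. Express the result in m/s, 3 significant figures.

Δv ≈ 5200 m/s

Stage wet mass = m₀ − payload = 252,000 − 9,390 = 242,610 kg.
Stage dry mass = ε × stage wet mass = 0.13 × 242,610 = 31,539.3 kg.
Burnout mass m_f = stage dry + payload = 31,539.3 + 9,390 = 40,929.3 kg.
v_e = Isp · g₀ = 292 × 9.8 = 2861.6 m/s.
Δv = v_e · ln(252,000/40,929.3) = 2861.6 × ln(6.157) = 2861.6 × 1.8176 ≈ 5201 m/s.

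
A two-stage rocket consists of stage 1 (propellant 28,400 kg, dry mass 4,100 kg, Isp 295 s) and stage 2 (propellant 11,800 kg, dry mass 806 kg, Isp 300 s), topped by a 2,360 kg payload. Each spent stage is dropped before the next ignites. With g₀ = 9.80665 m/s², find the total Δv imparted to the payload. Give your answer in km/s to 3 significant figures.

Ignition mass of stage 1 = 28,400+4,100 + 11,800+806 + 2,360 = 47,466 kg.
Stage 1: m₀ = 47,466 kg, m_f = 47,466 − 28,400 = 19,066 kg; Δv = 295×9.80665×ln(2.49) = 2893.0×0.9121 ≈ 2639 m/s.
Stage 2: m₀ = 14,966 kg, m_f = 14,966 − 11,800 = 3,166 kg; Δv = 300×9.80665×ln(4.727) = 2942.0×1.5533 ≈ 4570 m/s.
Total Δv = 2639 + 4570 = 7209 m/s.

Δv ≈ 7.21 km/s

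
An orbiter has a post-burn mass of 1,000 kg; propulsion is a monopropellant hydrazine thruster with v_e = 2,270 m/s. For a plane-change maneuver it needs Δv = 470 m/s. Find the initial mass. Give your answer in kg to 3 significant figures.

Rocket equation: m₀/m_f = exp(Δv / v_e) = exp(470 / 2270.0) = exp(0.2070) = 1.2300.
m₀ = m_f × 1.2300 = 1,000 × 1.2300 = 1,230 kg.

initial mass ≈ 1230 kg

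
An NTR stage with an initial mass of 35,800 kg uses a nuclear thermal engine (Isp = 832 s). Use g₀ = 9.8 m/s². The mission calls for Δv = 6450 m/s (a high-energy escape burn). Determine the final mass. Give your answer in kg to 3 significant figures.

final mass ≈ 16200 kg

v_e = Isp · g₀ = 832 × 9.8 = 8153.6 m/s.
Rocket equation: m₀/m_f = exp(Δv / v_e) = exp(6450 / 8153.6) = exp(0.7911) = 2.2057.
m_f = m₀ / 2.2057 = 35,800 / 2.2057 = 16,230.7 kg.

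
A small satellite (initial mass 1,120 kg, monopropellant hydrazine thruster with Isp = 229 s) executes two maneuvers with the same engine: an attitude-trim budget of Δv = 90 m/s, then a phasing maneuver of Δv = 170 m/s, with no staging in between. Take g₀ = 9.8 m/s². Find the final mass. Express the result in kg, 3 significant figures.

final mass ≈ 997 kg

v_e = Isp · g₀ = 229 × 9.8 = 2244.2 m/s.
After the first burn: m = 1120 × exp(−90/2244.2) = 1120 × 0.96069 = 1,075.97 kg.
After the second burn: m = 1,075.97 × exp(−170/2244.2) = 1,075.97 × 0.92705 = 997.478 kg.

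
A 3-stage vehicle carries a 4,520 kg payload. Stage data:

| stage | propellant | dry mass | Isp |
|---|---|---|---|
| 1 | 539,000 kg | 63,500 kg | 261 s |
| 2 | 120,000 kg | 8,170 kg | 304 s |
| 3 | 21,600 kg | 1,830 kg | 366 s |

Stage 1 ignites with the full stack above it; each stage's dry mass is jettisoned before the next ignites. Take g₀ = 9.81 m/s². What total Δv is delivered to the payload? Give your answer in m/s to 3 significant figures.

Ignition mass of stage 1 = 539,000+63,500 + 120,000+8,170 + 21,600+1,830 + 4,520 = 758,620 kg.
Stage 1: m₀ = 758,620 kg, m_f = 758,620 − 539,000 = 219,620 kg; Δv = 261×9.81×ln(3.454) = 2560.4×1.2396 ≈ 3174 m/s.
Stage 2: m₀ = 156,120 kg, m_f = 156,120 − 120,000 = 36,120 kg; Δv = 304×9.81×ln(4.322) = 2982.2×1.4638 ≈ 4365 m/s.
Stage 3: m₀ = 27,950 kg, m_f = 27,950 − 21,600 = 6,350 kg; Δv = 366×9.81×ln(4.402) = 3590.5×1.4820 ≈ 5321 m/s.
Total Δv = 3174 + 4365 + 5321 = 12860 m/s.

Δv ≈ 12900 m/s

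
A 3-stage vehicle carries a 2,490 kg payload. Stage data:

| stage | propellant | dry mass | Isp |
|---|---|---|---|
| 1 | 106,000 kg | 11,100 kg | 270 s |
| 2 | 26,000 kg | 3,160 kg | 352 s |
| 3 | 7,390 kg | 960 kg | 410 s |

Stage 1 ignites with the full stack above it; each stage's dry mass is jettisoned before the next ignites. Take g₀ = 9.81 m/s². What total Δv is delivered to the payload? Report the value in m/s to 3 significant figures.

Ignition mass of stage 1 = 106,000+11,100 + 26,000+3,160 + 7,390+960 + 2,490 = 157,100 kg.
Stage 1: m₀ = 157,100 kg, m_f = 157,100 − 106,000 = 51,100 kg; Δv = 270×9.81×ln(3.074) = 2648.7×1.1231 ≈ 2975 m/s.
Stage 2: m₀ = 40,000 kg, m_f = 40,000 − 26,000 = 14,000 kg; Δv = 352×9.81×ln(2.857) = 3453.1×1.0498 ≈ 3625 m/s.
Stage 3: m₀ = 10,840 kg, m_f = 10,840 − 7,390 = 3,450 kg; Δv = 410×9.81×ln(3.142) = 4022.1×1.1449 ≈ 4605 m/s.
Total Δv = 2975 + 3625 + 4605 = 11205 m/s.

Δv ≈ 11200 m/s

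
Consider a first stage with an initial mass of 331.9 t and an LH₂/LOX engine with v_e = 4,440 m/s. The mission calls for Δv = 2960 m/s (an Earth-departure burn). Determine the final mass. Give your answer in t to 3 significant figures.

final mass ≈ 170 t

By the Tsiolkovsky rocket equation, m₀/m_f = exp(Δv / v_e) = exp(2960 / 4440.0) = exp(0.6667) = 1.9477.
m_f = m₀ / 1.9477 = 331.9 / 1.9477 = 170.406 t.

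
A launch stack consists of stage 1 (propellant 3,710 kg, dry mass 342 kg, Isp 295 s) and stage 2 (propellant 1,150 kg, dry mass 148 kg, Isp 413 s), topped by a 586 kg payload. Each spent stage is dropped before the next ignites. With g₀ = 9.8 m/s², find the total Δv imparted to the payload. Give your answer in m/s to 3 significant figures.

Ignition mass of stage 1 = 3,710+342 + 1,150+148 + 586 = 5,936 kg.
Stage 1: m₀ = 5,936 kg, m_f = 5,936 − 3,710 = 2,226 kg; Δv = 295×9.8×ln(2.667) = 2891.0×0.9808 ≈ 2836 m/s.
Stage 2: m₀ = 1,884 kg, m_f = 1,884 − 1,150 = 734 kg; Δv = 413×9.8×ln(2.567) = 4047.4×0.9426 ≈ 3815 m/s.
Total Δv = 2836 + 3815 = 6651 m/s.

Δv ≈ 6650 m/s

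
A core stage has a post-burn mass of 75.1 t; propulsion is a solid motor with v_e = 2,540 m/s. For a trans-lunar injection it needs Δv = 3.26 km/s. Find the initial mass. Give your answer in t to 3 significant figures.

By the Tsiolkovsky rocket equation, m₀/m_f = exp(Δv / v_e) = exp(3260 / 2540.0) = exp(1.2835) = 3.6091.
m₀ = m_f × 3.6091 = 75.1 × 3.6091 = 271.043 t.

initial mass ≈ 271 t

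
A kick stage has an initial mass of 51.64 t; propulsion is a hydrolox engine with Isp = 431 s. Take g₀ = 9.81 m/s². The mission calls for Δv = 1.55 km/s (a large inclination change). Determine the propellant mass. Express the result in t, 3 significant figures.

v_e = Isp · g₀ = 431 × 9.81 = 4228.1 m/s.
m₀/m_f = exp(Δv / v_e) = exp(1550 / 4228.1) = exp(0.3666) = 1.4428.
m_f = 51.64 / 1.4428 = 35.7915 t, so propellant = m₀ − m_f = 51.64 − 35.7915 = 15.8485 t.

propellant mass ≈ 15.8 t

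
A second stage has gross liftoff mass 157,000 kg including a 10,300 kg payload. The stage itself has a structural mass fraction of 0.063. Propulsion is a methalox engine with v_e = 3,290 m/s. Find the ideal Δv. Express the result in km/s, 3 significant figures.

Δv ≈ 6.86 km/s

Stage wet mass = m₀ − payload = 157,000 − 10,300 = 146,700 kg.
Stage dry mass = ε × stage wet mass = 0.063 × 146,700 = 9,242.1 kg.
Burnout mass m_f = stage dry + payload = 9,242.1 + 10,300 = 19,542.1 kg.
By the Tsiolkovsky rocket equation, Δv = v_e · ln(157,000/19,542.1) = 3290.0 × ln(8.034) = 3290.0 × 2.0837 ≈ 6855 m/s.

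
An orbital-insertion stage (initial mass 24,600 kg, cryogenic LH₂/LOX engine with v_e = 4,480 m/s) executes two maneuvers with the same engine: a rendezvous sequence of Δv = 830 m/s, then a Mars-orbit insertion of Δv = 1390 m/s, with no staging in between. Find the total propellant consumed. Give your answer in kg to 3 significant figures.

total propellant consumed ≈ 9610 kg

After the first burn: m = 24600 × exp(−830/4480.0) = 24600 × 0.83088 = 20,439.6 kg.
After the second burn: m = 20,439.6 × exp(−1390/4480.0) = 20,439.6 × 0.73325 = 14,987.3 kg.
Total propellant = m₀ − m_final = 24600 − 14,987.3 = 9,612.7 kg.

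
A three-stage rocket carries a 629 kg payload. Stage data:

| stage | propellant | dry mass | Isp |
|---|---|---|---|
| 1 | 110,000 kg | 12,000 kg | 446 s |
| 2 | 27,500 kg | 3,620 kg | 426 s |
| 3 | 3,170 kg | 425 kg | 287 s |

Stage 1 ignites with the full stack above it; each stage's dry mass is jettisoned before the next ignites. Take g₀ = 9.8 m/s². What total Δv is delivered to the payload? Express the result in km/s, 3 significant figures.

Δv ≈ 15.4 km/s

Ignition mass of stage 1 = 110,000+12,000 + 27,500+3,620 + 3,170+425 + 629 = 157,344 kg.
Stage 1: m₀ = 157,344 kg, m_f = 157,344 − 110,000 = 47,344 kg; Δv = 446×9.8×ln(3.323) = 4370.8×1.2010 ≈ 5249 m/s.
Stage 2: m₀ = 35,344 kg, m_f = 35,344 − 27,500 = 7,844 kg; Δv = 426×9.8×ln(4.506) = 4174.8×1.5054 ≈ 6285 m/s.
Stage 3: m₀ = 4,224 kg, m_f = 4,224 − 3,170 = 1,054 kg; Δv = 287×9.8×ln(4.008) = 2812.6×1.3882 ≈ 3904 m/s.
Total Δv = 5249 + 6285 + 3904 = 15438 m/s.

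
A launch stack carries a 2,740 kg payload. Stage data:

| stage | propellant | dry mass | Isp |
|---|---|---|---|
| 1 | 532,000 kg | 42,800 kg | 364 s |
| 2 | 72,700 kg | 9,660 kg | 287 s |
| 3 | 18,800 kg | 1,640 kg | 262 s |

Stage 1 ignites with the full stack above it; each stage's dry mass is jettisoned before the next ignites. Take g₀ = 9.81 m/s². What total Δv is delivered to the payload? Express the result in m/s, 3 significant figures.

Ignition mass of stage 1 = 532,000+42,800 + 72,700+9,660 + 18,800+1,640 + 2,740 = 680,340 kg.
Stage 1: m₀ = 680,340 kg, m_f = 680,340 − 532,000 = 148,340 kg; Δv = 364×9.81×ln(4.586) = 3570.8×1.5231 ≈ 5439 m/s.
Stage 2: m₀ = 105,540 kg, m_f = 105,540 − 72,700 = 32,840 kg; Δv = 287×9.81×ln(3.214) = 2815.5×1.1674 ≈ 3287 m/s.
Stage 3: m₀ = 23,180 kg, m_f = 23,180 − 18,800 = 4,380 kg; Δv = 262×9.81×ln(5.292) = 2570.2×1.6662 ≈ 4283 m/s.
Total Δv = 5439 + 3287 + 4283 = 13009 m/s.

Δv ≈ 13000 m/s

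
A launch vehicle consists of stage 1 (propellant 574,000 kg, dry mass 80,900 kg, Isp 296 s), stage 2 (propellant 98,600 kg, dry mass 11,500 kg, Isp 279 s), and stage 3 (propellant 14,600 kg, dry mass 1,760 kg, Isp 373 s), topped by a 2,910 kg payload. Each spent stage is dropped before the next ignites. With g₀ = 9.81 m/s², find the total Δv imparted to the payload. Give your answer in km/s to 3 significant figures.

Ignition mass of stage 1 = 574,000+80,900 + 98,600+11,500 + 14,600+1,760 + 2,910 = 784,270 kg.
Stage 1: m₀ = 784,270 kg, m_f = 784,270 − 574,000 = 210,270 kg; Δv = 296×9.81×ln(3.73) = 2903.8×1.3164 ≈ 3822 m/s.
Stage 2: m₀ = 129,370 kg, m_f = 129,370 − 98,600 = 30,770 kg; Δv = 279×9.81×ln(4.204) = 2737.0×1.4361 ≈ 3931 m/s.
Stage 3: m₀ = 19,270 kg, m_f = 19,270 − 14,600 = 4,670 kg; Δv = 373×9.81×ln(4.126) = 3659.1×1.4174 ≈ 5186 m/s.
Total Δv = 3822 + 3931 + 5186 = 12939 m/s.

Δv ≈ 12.9 km/s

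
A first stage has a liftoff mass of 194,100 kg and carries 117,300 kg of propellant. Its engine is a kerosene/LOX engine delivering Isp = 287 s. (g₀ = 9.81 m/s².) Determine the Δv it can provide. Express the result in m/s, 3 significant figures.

v_e = Isp · g₀ = 287 × 9.81 = 2815.5 m/s.
m_f = m₀ − m_prop = 194,100 − 117,300 = 76,800 kg.
Δv = v_e · ln(m₀/m_f) = 2815.5 × ln(2.527) = 2815.5 × 0.9272 ≈ 2610.4 m/s.

Δv ≈ 2610 m/s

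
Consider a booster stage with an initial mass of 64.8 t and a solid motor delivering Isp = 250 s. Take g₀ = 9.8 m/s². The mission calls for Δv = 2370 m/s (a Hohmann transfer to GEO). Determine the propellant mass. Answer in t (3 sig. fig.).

propellant mass ≈ 40.2 t

v_e = Isp · g₀ = 250 × 9.8 = 2450.0 m/s.
Rocket equation: m₀/m_f = exp(Δv / v_e) = exp(2370 / 2450.0) = exp(0.9673) = 2.6310.
m_f = 64.8 / 2.6310 = 24.6294 t, so propellant = m₀ − m_f = 64.8 − 24.6294 = 40.1706 t.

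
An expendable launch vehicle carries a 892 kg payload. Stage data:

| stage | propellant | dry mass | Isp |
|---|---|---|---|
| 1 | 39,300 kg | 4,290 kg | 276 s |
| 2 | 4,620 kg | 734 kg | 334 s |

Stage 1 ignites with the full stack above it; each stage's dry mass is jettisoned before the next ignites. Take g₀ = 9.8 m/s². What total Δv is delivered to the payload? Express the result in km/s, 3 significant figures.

Δv ≈ 8.61 km/s

Ignition mass of stage 1 = 39,300+4,290 + 4,620+734 + 892 = 49,836 kg.
Stage 1: m₀ = 49,836 kg, m_f = 49,836 − 39,300 = 10,536 kg; Δv = 276×9.8×ln(4.73) = 2704.8×1.5539 ≈ 4203 m/s.
Stage 2: m₀ = 6,246 kg, m_f = 6,246 − 4,620 = 1,626 kg; Δv = 334×9.8×ln(3.841) = 3273.2×1.3458 ≈ 4405 m/s.
Total Δv = 4203 + 4405 = 8608 m/s.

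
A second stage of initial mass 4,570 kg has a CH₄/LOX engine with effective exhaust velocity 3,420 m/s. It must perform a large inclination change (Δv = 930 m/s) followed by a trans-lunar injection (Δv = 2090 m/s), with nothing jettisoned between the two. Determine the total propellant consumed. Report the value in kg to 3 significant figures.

total propellant consumed ≈ 2680 kg

After the first burn: m = 4570 × exp(−930/3420.0) = 4570 × 0.76191 = 3,481.93 kg.
After the second burn: m = 3,481.93 × exp(−2090/3420.0) = 3,481.93 × 0.54275 = 1,889.82 kg.
Total propellant = m₀ − m_final = 4570 − 1,889.82 = 2,680.18 kg.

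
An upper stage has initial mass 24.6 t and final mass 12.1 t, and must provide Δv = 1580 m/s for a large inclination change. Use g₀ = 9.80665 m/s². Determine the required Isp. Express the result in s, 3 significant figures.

Isp ≈ 227 s

ln(m₀/m_f) = ln(24600/12100) = ln(2.033) = 0.7095.
v_e = Δv / ln(m₀/m_f) = 1580 / 0.7095 = 2226.8 m/s.
Isp = v_e / g₀ = 2226.8 / 9.80665 = 227.1 s.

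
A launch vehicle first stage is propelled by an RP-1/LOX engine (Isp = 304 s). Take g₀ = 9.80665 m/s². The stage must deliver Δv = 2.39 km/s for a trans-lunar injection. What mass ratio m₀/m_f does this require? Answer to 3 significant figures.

v_e = Isp · g₀ = 304 × 9.80665 = 2981.2 m/s.
m₀/m_f = exp(Δv / v_e) = exp(2390 / 2981.2) = exp(0.8017) = 2.2293.

mass ratio ≈ 2.23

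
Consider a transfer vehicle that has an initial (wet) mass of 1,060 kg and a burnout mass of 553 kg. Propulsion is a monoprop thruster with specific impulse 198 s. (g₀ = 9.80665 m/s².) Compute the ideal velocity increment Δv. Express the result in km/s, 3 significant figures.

v_e = Isp · g₀ = 198 × 9.80665 = 1941.7 m/s.
By the Tsiolkovsky rocket equation, Δv = v_e · ln(m₀/m_f) = 1941.7 × ln(1.917) = 1941.7 × 0.6507 ≈ 1263.4 m/s.

Δv ≈ 1.26 km/s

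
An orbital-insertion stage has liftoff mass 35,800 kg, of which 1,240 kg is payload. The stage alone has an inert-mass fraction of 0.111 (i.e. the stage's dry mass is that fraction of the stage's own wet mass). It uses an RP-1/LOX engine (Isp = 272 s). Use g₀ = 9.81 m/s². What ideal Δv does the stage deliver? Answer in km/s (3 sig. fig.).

Stage wet mass = m₀ − payload = 35,800 − 1,240 = 34,560 kg.
Stage dry mass = ε × stage wet mass = 0.111 × 34,560 = 3,836.16 kg.
Burnout mass m_f = stage dry + payload = 3,836.16 + 1,240 = 5,076.16 kg.
v_e = Isp · g₀ = 272 × 9.81 = 2668.3 m/s.
From the ideal rocket equation, Δv = v_e · ln(35,800/5,076.16) = 2668.3 × ln(7.053) = 2668.3 × 1.9534 ≈ 5212 m/s.

Δv ≈ 5.21 km/s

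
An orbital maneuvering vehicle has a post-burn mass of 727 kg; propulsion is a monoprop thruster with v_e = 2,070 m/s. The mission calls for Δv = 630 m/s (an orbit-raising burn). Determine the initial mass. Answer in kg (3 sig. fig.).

initial mass ≈ 986 kg

m₀/m_f = exp(Δv / v_e) = exp(630 / 2070.0) = exp(0.3043) = 1.3557.
m₀ = m_f × 1.3557 = 727 × 1.3557 = 985.594 kg.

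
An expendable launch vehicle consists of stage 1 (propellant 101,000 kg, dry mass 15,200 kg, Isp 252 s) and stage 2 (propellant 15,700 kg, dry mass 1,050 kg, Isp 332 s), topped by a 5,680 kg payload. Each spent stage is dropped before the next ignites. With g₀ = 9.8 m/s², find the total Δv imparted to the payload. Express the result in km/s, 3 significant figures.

Δv ≈ 7.14 km/s

Ignition mass of stage 1 = 101,000+15,200 + 15,700+1,050 + 5,680 = 138,630 kg.
Stage 1: m₀ = 138,630 kg, m_f = 138,630 − 101,000 = 37,630 kg; Δv = 252×9.8×ln(3.684) = 2469.6×1.3040 ≈ 3220 m/s.
Stage 2: m₀ = 22,430 kg, m_f = 22,430 − 15,700 = 6,730 kg; Δv = 332×9.8×ln(3.333) = 3253.6×1.2038 ≈ 3917 m/s.
Total Δv = 3220 + 3917 = 7137 m/s.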